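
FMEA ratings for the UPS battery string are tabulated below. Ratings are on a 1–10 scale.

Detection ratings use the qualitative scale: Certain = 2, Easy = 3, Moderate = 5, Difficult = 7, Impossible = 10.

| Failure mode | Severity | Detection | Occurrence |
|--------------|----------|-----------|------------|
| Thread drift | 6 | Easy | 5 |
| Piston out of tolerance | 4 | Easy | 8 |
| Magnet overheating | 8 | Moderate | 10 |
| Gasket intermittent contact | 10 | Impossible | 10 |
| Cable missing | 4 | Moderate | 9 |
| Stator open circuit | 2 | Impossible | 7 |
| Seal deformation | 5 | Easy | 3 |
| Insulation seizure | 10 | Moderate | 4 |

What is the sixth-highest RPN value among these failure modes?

RPN = Severity × Occurrence × Detection:
  Thread drift: 6 × 5 × 3 = 90
  Piston out of tolerance: 4 × 8 × 3 = 96
  Magnet overheating: 8 × 10 × 5 = 400
  Gasket intermittent contact: 10 × 10 × 10 = 1000
  Cable missing: 4 × 9 × 5 = 180
  Stator open circuit: 2 × 7 × 10 = 140
  Seal deformation: 5 × 3 × 3 = 45
  Insulation seizure: 10 × 4 × 5 = 200
Sorted descending: 1000, 400, 200, 180, 140, 96, 90, 45.
The sixth-highest RPN is 96 (Piston out of tolerance).

96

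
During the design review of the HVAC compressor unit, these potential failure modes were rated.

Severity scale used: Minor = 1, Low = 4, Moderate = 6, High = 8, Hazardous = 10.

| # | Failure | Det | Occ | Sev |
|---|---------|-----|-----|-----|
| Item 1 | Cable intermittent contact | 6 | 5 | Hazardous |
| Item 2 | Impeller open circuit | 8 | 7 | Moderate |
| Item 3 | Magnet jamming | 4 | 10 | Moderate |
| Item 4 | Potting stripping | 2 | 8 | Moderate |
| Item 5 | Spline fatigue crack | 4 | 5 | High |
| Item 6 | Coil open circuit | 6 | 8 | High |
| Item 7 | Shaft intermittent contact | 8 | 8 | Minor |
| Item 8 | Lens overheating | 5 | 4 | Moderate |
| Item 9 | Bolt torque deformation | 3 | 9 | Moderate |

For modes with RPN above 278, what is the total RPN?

RPN = Severity × Occurrence × Detection:
  Item 1: 10 × 5 × 6 = 300
  Item 2: 6 × 7 × 8 = 336
  Item 3: 6 × 10 × 4 = 240
  Item 4: 6 × 8 × 2 = 96
  Item 5: 8 × 5 × 4 = 160
  Item 6: 8 × 8 × 6 = 384
  Item 7: 1 × 8 × 8 = 64
  Item 8: 6 × 4 × 5 = 120
  Item 9: 6 × 9 × 3 = 162
RPN > 278: Item 1 (300), Item 2 (336), Item 6 (384).
Sum: 300 + 336 + 384 = 1020.

1020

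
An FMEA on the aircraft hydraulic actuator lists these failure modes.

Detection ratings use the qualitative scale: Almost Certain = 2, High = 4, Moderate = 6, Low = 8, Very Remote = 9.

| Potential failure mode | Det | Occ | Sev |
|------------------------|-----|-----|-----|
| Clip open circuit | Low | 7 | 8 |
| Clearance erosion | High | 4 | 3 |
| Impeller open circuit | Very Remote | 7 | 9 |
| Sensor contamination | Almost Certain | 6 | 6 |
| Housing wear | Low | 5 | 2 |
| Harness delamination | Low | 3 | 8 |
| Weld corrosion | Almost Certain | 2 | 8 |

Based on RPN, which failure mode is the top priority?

Impeller open circuit

RPN = Severity × Occurrence × Detection:
  Clip open circuit: 8 × 7 × 8 = 448
  Clearance erosion: 3 × 4 × 4 = 48
  Impeller open circuit: 9 × 7 × 9 = 567
  Sensor contamination: 6 × 6 × 2 = 72
  Housing wear: 2 × 5 × 8 = 80
  Harness delamination: 8 × 3 × 8 = 192
  Weld corrosion: 8 × 2 × 2 = 32
Highest RPN is 567 → Impeller open circuit.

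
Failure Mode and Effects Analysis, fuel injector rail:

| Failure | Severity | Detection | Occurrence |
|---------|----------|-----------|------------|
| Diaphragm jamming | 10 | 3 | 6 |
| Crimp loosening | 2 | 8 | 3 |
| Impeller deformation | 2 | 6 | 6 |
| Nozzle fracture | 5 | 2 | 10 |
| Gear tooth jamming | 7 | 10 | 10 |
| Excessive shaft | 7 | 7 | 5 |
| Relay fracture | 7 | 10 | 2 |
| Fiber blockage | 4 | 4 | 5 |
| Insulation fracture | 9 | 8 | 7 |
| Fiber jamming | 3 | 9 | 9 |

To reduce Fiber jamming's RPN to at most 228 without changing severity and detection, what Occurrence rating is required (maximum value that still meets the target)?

Fiber jamming: S=3, O=9, D=9 → current RPN = 243.
Fixed product = 27. Need 27 × O ≤ 228, so O ≤ 228/27 = 8.44.
Maximum integer Occurrence rating = 8 (gives RPN 216; O=9 would give 243 > 228).

8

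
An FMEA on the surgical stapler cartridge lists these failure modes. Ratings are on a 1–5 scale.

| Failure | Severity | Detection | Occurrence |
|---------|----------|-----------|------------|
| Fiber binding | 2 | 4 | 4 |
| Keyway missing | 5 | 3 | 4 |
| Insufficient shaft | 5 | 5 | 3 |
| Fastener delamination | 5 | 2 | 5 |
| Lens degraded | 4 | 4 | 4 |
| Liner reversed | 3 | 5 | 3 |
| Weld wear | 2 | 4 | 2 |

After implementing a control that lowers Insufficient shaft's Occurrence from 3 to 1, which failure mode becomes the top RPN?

RPN = Severity × Occurrence × Detection:
  Fiber binding: 2 × 4 × 4 = 32
  Keyway missing: 5 × 4 × 3 = 60
  Insufficient shaft: 5 × 3 × 5 = 75
  Fastener delamination: 5 × 5 × 2 = 50
  Lens degraded: 4 × 4 × 4 = 64
  Liner reversed: 3 × 3 × 5 = 45
  Weld wear: 2 × 2 × 4 = 16
After action: Insufficient shaft → 5 × 1 × 5 = 25.
Revised RPNs: Lens degraded=64, Keyway missing=60, Fastener delamination=50, Liner reversed=45, Fiber binding=32, Insufficient shaft=25, Weld wear=16.
Highest is now Lens degraded (64).

Lens degraded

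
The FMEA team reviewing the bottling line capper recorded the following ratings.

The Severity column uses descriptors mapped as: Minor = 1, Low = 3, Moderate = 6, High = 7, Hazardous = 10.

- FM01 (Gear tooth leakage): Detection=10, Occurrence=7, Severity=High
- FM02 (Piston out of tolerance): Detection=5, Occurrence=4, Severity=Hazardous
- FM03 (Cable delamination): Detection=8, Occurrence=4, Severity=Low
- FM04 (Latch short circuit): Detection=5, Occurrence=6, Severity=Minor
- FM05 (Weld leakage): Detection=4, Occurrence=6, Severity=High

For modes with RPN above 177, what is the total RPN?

RPN = Severity × Occurrence × Detection:
  FM01: 7 × 7 × 10 = 490
  FM02: 10 × 4 × 5 = 200
  FM03: 3 × 4 × 8 = 96
  FM04: 1 × 6 × 5 = 30
  FM05: 7 × 6 × 4 = 168
RPN > 177: FM01 (490), FM02 (200).
Sum: 490 + 200 = 690.

690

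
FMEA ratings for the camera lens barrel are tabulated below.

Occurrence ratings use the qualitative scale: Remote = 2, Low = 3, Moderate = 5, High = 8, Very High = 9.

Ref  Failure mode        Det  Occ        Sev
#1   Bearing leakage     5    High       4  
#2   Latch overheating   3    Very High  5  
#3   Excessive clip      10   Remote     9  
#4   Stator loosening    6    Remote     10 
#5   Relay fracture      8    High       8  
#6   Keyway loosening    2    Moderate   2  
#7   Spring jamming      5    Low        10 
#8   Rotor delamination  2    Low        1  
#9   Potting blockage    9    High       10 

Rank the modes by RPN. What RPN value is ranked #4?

160

RPN = Severity × Occurrence × Detection:
  #1: 4 × 8 × 5 = 160
  #2: 5 × 9 × 3 = 135
  #3: 9 × 2 × 10 = 180
  #4: 10 × 2 × 6 = 120
  #5: 8 × 8 × 8 = 512
  #6: 2 × 5 × 2 = 20
  #7: 10 × 3 × 5 = 150
  #8: 1 × 3 × 2 = 6
  #9: 10 × 8 × 9 = 720
Sorted descending: 720, 512, 180, 160, 150, 135, 120, 20, 6.
The fourth-highest RPN is 160 (#1).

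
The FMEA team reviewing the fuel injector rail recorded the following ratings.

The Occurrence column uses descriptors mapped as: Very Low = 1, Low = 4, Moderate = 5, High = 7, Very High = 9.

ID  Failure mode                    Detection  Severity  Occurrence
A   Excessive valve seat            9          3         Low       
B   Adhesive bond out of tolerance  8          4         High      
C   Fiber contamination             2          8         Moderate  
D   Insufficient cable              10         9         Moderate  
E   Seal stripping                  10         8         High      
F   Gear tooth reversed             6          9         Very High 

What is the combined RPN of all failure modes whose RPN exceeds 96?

1828

RPN = Severity × Occurrence × Detection:
  A: 3 × 4 × 9 = 108
  B: 4 × 7 × 8 = 224
  C: 8 × 5 × 2 = 80
  D: 9 × 5 × 10 = 450
  E: 8 × 7 × 10 = 560
  F: 9 × 9 × 6 = 486
RPN > 96: A (108), B (224), D (450), E (560), F (486).
Sum: 108 + 224 + 450 + 560 + 486 = 1828.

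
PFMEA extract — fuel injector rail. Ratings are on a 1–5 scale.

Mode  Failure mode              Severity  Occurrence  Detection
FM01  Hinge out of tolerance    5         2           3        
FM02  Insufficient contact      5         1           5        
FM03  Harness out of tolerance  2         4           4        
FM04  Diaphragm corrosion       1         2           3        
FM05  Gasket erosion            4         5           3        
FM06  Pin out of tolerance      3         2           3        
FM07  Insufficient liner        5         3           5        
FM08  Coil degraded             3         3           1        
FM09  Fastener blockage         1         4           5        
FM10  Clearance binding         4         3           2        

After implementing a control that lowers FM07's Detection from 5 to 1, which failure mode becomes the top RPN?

FM05

RPN = Severity × Occurrence × Detection:
  FM01: 5 × 2 × 3 = 30
  FM02: 5 × 1 × 5 = 25
  FM03: 2 × 4 × 4 = 32
  FM04: 1 × 2 × 3 = 6
  FM05: 4 × 5 × 3 = 60
  FM06: 3 × 2 × 3 = 18
  FM07: 5 × 3 × 5 = 75
  FM08: 3 × 3 × 1 = 9
  FM09: 1 × 4 × 5 = 20
  FM10: 4 × 3 × 2 = 24
After action: FM07 → 5 × 3 × 1 = 15.
Revised RPNs: FM05=60, FM03=32, FM01=30, FM02=25, FM10=24, FM09=20, FM06=18, FM07=15, FM08=9, FM04=6.
Highest is now FM05 (60).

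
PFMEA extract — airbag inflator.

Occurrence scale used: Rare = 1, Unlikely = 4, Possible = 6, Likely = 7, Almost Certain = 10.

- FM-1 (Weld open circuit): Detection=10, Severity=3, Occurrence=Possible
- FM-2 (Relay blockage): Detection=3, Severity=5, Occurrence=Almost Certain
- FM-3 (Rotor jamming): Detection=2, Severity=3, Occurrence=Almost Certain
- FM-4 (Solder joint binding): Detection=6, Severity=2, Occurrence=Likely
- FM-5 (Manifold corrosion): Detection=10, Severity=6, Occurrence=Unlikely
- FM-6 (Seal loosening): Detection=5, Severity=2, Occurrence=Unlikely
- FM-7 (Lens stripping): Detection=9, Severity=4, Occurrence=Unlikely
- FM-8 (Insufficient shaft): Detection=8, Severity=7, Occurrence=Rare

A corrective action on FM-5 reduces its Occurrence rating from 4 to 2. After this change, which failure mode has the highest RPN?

RPN = Severity × Occurrence × Detection:
  FM-1: 3 × 6 × 10 = 180
  FM-2: 5 × 10 × 3 = 150
  FM-3: 3 × 10 × 2 = 60
  FM-4: 2 × 7 × 6 = 84
  FM-5: 6 × 4 × 10 = 240
  FM-6: 2 × 4 × 5 = 40
  FM-7: 4 × 4 × 9 = 144
  FM-8: 7 × 1 × 8 = 56
After action: FM-5 → 6 × 2 × 10 = 120.
Revised RPNs: FM-1=180, FM-2=150, FM-7=144, FM-5=120, FM-4=84, FM-3=60, FM-8=56, FM-6=40.
Highest is now FM-1 (180).

FM-1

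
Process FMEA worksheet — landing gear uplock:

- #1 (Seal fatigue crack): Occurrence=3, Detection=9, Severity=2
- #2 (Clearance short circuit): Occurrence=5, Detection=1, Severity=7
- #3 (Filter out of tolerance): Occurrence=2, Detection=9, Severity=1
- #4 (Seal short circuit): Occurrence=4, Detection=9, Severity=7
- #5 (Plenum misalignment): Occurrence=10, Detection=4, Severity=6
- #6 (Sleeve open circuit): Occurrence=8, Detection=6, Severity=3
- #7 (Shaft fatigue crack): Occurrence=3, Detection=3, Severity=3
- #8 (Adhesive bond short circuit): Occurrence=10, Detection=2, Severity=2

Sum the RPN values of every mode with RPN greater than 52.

690

RPN = Severity × Occurrence × Detection:
  #1: 2 × 3 × 9 = 54
  #2: 7 × 5 × 1 = 35
  #3: 1 × 2 × 9 = 18
  #4: 7 × 4 × 9 = 252
  #5: 6 × 10 × 4 = 240
  #6: 3 × 8 × 6 = 144
  #7: 3 × 3 × 3 = 27
  #8: 2 × 10 × 2 = 40
RPN > 52: #1 (54), #4 (252), #5 (240), #6 (144).
Sum: 54 + 252 + 240 + 144 = 690.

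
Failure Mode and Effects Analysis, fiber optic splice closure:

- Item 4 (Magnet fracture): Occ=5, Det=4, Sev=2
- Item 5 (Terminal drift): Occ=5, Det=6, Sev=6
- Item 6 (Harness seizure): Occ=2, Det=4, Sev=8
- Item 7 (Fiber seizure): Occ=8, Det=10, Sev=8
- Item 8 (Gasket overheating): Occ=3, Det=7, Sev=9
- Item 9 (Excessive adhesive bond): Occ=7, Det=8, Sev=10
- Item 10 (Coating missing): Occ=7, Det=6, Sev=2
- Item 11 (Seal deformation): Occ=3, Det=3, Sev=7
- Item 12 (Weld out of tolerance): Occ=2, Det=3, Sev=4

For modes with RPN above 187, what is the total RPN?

RPN = Severity × Occurrence × Detection:
  Item 4: 2 × 5 × 4 = 40
  Item 5: 6 × 5 × 6 = 180
  Item 6: 8 × 2 × 4 = 64
  Item 7: 8 × 8 × 10 = 640
  Item 8: 9 × 3 × 7 = 189
  Item 9: 10 × 7 × 8 = 560
  Item 10: 2 × 7 × 6 = 84
  Item 11: 7 × 3 × 3 = 63
  Item 12: 4 × 2 × 3 = 24
RPN > 187: Item 7 (640), Item 8 (189), Item 9 (560).
Sum: 640 + 189 + 560 = 1389.

1389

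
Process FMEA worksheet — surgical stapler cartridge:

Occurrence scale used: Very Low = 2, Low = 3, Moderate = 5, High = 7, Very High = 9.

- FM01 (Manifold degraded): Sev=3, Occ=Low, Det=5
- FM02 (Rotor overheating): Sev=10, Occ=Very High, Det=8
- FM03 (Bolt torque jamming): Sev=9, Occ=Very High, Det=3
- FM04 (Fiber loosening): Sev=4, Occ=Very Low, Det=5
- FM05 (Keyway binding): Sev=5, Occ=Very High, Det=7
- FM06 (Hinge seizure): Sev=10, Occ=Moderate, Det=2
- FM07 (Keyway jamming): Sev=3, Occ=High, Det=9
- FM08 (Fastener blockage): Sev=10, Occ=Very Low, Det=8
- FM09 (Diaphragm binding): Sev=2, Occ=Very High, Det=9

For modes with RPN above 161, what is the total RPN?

1629

RPN = Severity × Occurrence × Detection:
  FM01: 3 × 3 × 5 = 45
  FM02: 10 × 9 × 8 = 720
  FM03: 9 × 9 × 3 = 243
  FM04: 4 × 2 × 5 = 40
  FM05: 5 × 9 × 7 = 315
  FM06: 10 × 5 × 2 = 100
  FM07: 3 × 7 × 9 = 189
  FM08: 10 × 2 × 8 = 160
  FM09: 2 × 9 × 9 = 162
RPN > 161: FM02 (720), FM03 (243), FM05 (315), FM07 (189), FM09 (162).
Sum: 720 + 243 + 315 + 189 + 162 = 1629.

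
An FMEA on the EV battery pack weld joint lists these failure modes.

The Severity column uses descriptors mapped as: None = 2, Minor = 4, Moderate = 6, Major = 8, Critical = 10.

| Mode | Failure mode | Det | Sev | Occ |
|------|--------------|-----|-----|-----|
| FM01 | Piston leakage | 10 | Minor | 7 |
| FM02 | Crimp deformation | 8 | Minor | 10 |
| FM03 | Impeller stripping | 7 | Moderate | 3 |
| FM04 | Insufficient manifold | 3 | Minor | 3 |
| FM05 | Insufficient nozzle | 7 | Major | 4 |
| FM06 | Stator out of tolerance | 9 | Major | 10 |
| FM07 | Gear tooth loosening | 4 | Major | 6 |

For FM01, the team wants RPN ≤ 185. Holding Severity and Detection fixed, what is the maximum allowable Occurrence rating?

4

FM01: S=4, O=7, D=10 → current RPN = 280.
Fixed product = 40. Need 40 × O ≤ 185, so O ≤ 185/40 = 4.62.
Maximum integer Occurrence rating = 4 (gives RPN 160; O=5 would give 200 > 185).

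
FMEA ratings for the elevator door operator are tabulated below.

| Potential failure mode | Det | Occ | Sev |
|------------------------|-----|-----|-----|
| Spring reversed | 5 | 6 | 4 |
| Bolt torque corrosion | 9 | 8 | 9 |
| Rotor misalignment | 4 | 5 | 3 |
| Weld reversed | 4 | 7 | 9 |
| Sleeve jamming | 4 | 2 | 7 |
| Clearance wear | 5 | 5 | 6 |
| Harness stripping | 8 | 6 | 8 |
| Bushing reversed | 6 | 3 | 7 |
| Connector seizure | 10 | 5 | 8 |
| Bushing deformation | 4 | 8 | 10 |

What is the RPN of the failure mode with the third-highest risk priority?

384

RPN = Severity × Occurrence × Detection:
  Spring reversed: 4 × 6 × 5 = 120
  Bolt torque corrosion: 9 × 8 × 9 = 648
  Rotor misalignment: 3 × 5 × 4 = 60
  Weld reversed: 9 × 7 × 4 = 252
  Sleeve jamming: 7 × 2 × 4 = 56
  Clearance wear: 6 × 5 × 5 = 150
  Harness stripping: 8 × 6 × 8 = 384
  Bushing reversed: 7 × 3 × 6 = 126
  Connector seizure: 8 × 5 × 10 = 400
  Bushing deformation: 10 × 8 × 4 = 320
Sorted descending: 648, 400, 384, 320, 252, 150, 126, 120, 60, 56.
The third-highest RPN is 384 (Harness stripping).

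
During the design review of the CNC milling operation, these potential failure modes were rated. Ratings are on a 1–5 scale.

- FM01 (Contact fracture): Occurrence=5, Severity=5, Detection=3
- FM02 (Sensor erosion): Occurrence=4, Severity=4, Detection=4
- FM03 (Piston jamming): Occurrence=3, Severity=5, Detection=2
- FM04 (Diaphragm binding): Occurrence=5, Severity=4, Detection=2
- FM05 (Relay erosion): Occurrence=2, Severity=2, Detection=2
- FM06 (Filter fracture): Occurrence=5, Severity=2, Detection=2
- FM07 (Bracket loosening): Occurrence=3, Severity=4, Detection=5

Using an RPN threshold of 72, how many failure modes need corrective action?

RPN = Severity × Occurrence × Detection:
  FM01: 5 × 5 × 3 = 75
  FM02: 4 × 4 × 4 = 64
  FM03: 5 × 3 × 2 = 30
  FM04: 4 × 5 × 2 = 40
  FM05: 2 × 2 × 2 = 8
  FM06: 2 × 5 × 2 = 20
  FM07: 4 × 3 × 5 = 60
Modes with RPN ≥ 72: FM01 (75) → 1.

1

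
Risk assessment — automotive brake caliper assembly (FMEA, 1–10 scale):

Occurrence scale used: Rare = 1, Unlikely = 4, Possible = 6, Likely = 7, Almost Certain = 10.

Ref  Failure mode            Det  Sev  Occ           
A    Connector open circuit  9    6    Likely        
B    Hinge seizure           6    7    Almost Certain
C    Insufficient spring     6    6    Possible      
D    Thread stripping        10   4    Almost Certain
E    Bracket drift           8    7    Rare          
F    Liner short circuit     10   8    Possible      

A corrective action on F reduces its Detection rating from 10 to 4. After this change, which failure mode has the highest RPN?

RPN = Severity × Occurrence × Detection:
  A: 6 × 7 × 9 = 378
  B: 7 × 10 × 6 = 420
  C: 6 × 6 × 6 = 216
  D: 4 × 10 × 10 = 400
  E: 7 × 1 × 8 = 56
  F: 8 × 6 × 10 = 480
After action: F → 8 × 6 × 4 = 192.
Revised RPNs: B=420, D=400, A=378, C=216, F=192, E=56.
Highest is now B (420).

B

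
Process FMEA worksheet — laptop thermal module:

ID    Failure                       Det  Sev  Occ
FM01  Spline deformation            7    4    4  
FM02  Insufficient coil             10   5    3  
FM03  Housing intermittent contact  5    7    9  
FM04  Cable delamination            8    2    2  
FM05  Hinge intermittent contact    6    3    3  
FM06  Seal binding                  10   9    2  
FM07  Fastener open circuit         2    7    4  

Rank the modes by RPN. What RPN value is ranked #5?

56

RPN = Severity × Occurrence × Detection:
  FM01: 4 × 4 × 7 = 112
  FM02: 5 × 3 × 10 = 150
  FM03: 7 × 9 × 5 = 315
  FM04: 2 × 2 × 8 = 32
  FM05: 3 × 3 × 6 = 54
  FM06: 9 × 2 × 10 = 180
  FM07: 7 × 4 × 2 = 56
Sorted descending: 315, 180, 150, 112, 56, 54, 32.
The fifth-highest RPN is 56 (FM07).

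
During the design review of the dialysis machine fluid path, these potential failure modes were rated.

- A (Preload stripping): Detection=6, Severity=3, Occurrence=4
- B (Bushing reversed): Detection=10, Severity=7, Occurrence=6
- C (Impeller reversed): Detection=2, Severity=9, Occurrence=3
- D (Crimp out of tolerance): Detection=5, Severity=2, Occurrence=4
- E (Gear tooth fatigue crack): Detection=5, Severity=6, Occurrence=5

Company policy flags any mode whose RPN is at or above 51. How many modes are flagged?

RPN = Severity × Occurrence × Detection:
  A: 3 × 4 × 6 = 72
  B: 7 × 6 × 10 = 420
  C: 9 × 3 × 2 = 54
  D: 2 × 4 × 5 = 40
  E: 6 × 5 × 5 = 150
Modes with RPN ≥ 51: A (72), B (420), C (54), E (150) → 4.

4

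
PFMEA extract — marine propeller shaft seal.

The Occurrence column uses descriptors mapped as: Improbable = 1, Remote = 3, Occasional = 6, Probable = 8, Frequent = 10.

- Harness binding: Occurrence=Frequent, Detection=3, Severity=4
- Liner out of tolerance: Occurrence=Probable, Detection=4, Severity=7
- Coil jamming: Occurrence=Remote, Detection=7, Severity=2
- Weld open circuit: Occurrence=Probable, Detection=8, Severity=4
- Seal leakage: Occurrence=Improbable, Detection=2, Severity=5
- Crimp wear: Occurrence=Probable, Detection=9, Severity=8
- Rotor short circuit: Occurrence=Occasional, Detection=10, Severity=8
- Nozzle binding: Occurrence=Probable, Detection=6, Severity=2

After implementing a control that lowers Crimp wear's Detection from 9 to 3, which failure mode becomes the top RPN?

Rotor short circuit

RPN = Severity × Occurrence × Detection:
  Harness binding: 4 × 10 × 3 = 120
  Liner out of tolerance: 7 × 8 × 4 = 224
  Coil jamming: 2 × 3 × 7 = 42
  Weld open circuit: 4 × 8 × 8 = 256
  Seal leakage: 5 × 1 × 2 = 10
  Crimp wear: 8 × 8 × 9 = 576
  Rotor short circuit: 8 × 6 × 10 = 480
  Nozzle binding: 2 × 8 × 6 = 96
After action: Crimp wear → 8 × 8 × 3 = 192.
Revised RPNs: Rotor short circuit=480, Weld open circuit=256, Liner out of tolerance=224, Crimp wear=192, Harness binding=120, Nozzle binding=96, Coil jamming=42, Seal leakage=10.
Highest is now Rotor short circuit (480).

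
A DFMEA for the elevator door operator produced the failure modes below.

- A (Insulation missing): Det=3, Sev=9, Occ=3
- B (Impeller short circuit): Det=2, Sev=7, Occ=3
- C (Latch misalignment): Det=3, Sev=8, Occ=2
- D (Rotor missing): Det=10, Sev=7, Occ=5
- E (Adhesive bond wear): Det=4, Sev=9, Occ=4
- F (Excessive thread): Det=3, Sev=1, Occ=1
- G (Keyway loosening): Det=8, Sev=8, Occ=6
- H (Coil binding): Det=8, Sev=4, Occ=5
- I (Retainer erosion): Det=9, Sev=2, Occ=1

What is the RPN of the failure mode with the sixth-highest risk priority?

48

RPN = Severity × Occurrence × Detection:
  A: 9 × 3 × 3 = 81
  B: 7 × 3 × 2 = 42
  C: 8 × 2 × 3 = 48
  D: 7 × 5 × 10 = 350
  E: 9 × 4 × 4 = 144
  F: 1 × 1 × 3 = 3
  G: 8 × 6 × 8 = 384
  H: 4 × 5 × 8 = 160
  I: 2 × 1 × 9 = 18
Sorted descending: 384, 350, 160, 144, 81, 48, 42, 18, 3.
The sixth-highest RPN is 48 (C).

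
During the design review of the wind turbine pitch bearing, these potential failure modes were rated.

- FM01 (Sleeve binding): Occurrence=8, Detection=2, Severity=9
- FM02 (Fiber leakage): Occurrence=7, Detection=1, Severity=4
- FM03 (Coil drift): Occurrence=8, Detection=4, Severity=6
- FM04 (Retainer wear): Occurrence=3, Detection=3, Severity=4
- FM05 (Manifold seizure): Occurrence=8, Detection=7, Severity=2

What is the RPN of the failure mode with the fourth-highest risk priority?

RPN = Severity × Occurrence × Detection:
  FM01: 9 × 8 × 2 = 144
  FM02: 4 × 7 × 1 = 28
  FM03: 6 × 8 × 4 = 192
  FM04: 4 × 3 × 3 = 36
  FM05: 2 × 8 × 7 = 112
Sorted descending: 192, 144, 112, 36, 28.
The fourth-highest RPN is 36 (FM04).

36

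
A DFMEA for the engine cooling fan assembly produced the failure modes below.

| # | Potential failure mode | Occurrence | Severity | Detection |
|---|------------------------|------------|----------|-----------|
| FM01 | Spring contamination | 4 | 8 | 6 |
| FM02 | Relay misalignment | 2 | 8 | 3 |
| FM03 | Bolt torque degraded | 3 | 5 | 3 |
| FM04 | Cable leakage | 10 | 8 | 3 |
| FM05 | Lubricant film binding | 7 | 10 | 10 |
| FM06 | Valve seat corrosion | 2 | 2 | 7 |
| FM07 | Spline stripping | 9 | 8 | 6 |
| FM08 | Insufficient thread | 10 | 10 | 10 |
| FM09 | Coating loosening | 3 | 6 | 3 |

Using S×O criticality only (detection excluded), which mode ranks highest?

Criticality = Severity × Occurrence:
  FM01: 8 × 4 = 32
  FM02: 8 × 2 = 16
  FM03: 5 × 3 = 15
  FM04: 8 × 10 = 80
  FM05: 10 × 7 = 70
  FM06: 2 × 2 = 4
  FM07: 8 × 9 = 72
  FM08: 10 × 10 = 100
  FM09: 6 × 3 = 18
Highest criticality is 100 → FM08.

FM08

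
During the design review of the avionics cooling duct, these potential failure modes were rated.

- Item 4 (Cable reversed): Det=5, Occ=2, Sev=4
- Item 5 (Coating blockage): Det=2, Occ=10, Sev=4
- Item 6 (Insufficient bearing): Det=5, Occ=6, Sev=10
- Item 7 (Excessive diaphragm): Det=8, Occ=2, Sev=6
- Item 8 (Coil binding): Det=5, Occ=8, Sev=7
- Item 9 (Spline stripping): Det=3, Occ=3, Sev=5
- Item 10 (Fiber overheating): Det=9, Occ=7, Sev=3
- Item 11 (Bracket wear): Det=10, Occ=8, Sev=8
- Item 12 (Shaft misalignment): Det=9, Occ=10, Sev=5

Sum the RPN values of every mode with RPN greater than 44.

2080

RPN = Severity × Occurrence × Detection:
  Item 4: 4 × 2 × 5 = 40
  Item 5: 4 × 10 × 2 = 80
  Item 6: 10 × 6 × 5 = 300
  Item 7: 6 × 2 × 8 = 96
  Item 8: 7 × 8 × 5 = 280
  Item 9: 5 × 3 × 3 = 45
  Item 10: 3 × 7 × 9 = 189
  Item 11: 8 × 8 × 10 = 640
  Item 12: 5 × 10 × 9 = 450
RPN > 44: Item 5 (80), Item 6 (300), Item 7 (96), Item 8 (280), Item 9 (45), Item 10 (189), Item 11 (640), Item 12 (450).
Sum: 80 + 300 + 96 + 280 + 45 + 189 + 640 + 450 = 2080.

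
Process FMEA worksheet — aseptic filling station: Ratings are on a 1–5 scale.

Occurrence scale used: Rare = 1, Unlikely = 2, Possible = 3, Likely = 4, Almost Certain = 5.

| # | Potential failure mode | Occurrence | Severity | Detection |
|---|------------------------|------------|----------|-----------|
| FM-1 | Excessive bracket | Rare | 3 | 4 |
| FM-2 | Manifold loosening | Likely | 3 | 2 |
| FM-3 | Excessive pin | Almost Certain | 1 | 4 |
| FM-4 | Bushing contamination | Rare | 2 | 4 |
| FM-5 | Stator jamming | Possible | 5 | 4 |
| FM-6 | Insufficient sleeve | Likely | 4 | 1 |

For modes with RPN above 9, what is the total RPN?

132

RPN = Severity × Occurrence × Detection:
  FM-1: 3 × 1 × 4 = 12
  FM-2: 3 × 4 × 2 = 24
  FM-3: 1 × 5 × 4 = 20
  FM-4: 2 × 1 × 4 = 8
  FM-5: 5 × 3 × 4 = 60
  FM-6: 4 × 4 × 1 = 16
RPN > 9: FM-1 (12), FM-2 (24), FM-3 (20), FM-5 (60), FM-6 (16).
Sum: 12 + 24 + 20 + 60 + 16 = 132.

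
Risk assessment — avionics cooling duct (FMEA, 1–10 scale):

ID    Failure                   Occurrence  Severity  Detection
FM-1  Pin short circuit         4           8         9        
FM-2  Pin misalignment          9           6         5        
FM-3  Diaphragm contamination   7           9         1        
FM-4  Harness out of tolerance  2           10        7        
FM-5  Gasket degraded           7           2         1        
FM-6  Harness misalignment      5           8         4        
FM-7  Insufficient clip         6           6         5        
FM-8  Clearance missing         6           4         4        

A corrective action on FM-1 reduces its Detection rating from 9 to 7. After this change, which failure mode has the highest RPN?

RPN = Severity × Occurrence × Detection:
  FM-1: 8 × 4 × 9 = 288
  FM-2: 6 × 9 × 5 = 270
  FM-3: 9 × 7 × 1 = 63
  FM-4: 10 × 2 × 7 = 140
  FM-5: 2 × 7 × 1 = 14
  FM-6: 8 × 5 × 4 = 160
  FM-7: 6 × 6 × 5 = 180
  FM-8: 4 × 6 × 4 = 96
After action: FM-1 → 8 × 4 × 7 = 224.
Revised RPNs: FM-2=270, FM-1=224, FM-7=180, FM-6=160, FM-4=140, FM-8=96, FM-3=63, FM-5=14.
Highest is now FM-2 (270).

FM-2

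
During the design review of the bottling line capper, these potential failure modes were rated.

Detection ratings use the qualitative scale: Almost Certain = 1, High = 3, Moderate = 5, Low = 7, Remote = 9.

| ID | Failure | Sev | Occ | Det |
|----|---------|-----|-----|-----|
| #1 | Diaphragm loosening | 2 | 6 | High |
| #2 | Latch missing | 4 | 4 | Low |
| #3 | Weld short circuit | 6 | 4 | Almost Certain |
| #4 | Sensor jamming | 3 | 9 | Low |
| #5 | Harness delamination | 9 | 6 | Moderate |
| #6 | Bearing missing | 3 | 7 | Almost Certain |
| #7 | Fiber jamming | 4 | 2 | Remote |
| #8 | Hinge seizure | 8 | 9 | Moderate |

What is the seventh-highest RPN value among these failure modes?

24

RPN = Severity × Occurrence × Detection:
  #1: 2 × 6 × 3 = 36
  #2: 4 × 4 × 7 = 112
  #3: 6 × 4 × 1 = 24
  #4: 3 × 9 × 7 = 189
  #5: 9 × 6 × 5 = 270
  #6: 3 × 7 × 1 = 21
  #7: 4 × 2 × 9 = 72
  #8: 8 × 9 × 5 = 360
Sorted descending: 360, 270, 189, 112, 72, 36, 24, 21.
The seventh-highest RPN is 24 (#3).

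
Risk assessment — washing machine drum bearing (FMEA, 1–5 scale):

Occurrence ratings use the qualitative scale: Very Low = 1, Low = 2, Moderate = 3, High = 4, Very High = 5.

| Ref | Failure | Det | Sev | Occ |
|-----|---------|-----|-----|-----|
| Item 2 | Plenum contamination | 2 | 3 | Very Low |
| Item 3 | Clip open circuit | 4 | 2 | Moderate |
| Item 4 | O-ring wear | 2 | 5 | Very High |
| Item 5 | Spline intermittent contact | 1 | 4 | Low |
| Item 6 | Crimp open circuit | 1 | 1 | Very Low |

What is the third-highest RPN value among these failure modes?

RPN = Severity × Occurrence × Detection:
  Item 2: 3 × 1 × 2 = 6
  Item 3: 2 × 3 × 4 = 24
  Item 4: 5 × 5 × 2 = 50
  Item 5: 4 × 2 × 1 = 8
  Item 6: 1 × 1 × 1 = 1
Sorted descending: 50, 24, 8, 6, 1.
The third-highest RPN is 8 (Item 5).

8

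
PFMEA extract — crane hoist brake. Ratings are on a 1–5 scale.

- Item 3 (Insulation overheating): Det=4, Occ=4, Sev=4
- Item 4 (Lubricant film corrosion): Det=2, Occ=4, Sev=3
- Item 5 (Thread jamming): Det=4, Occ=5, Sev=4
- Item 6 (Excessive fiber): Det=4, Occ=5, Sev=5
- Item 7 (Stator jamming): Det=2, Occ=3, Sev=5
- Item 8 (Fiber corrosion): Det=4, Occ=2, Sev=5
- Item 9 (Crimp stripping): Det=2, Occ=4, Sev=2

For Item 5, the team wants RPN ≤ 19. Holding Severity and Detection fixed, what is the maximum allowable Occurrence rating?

1

Item 5: S=4, O=5, D=4 → current RPN = 80.
Fixed product = 16. Need 16 × O ≤ 19, so O ≤ 19/16 = 1.19.
Maximum integer Occurrence rating = 1 (gives RPN 16; O=2 would give 32 > 19).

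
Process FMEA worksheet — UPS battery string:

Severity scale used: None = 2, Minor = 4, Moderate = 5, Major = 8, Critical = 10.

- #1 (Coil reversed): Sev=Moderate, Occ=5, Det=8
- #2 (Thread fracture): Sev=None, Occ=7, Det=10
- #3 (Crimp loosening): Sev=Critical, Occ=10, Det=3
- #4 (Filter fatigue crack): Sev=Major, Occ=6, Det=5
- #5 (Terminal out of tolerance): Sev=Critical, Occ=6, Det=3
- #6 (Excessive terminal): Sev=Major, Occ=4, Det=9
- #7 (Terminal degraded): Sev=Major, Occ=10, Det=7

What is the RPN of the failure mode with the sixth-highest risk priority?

180

RPN = Severity × Occurrence × Detection:
  #1: 5 × 5 × 8 = 200
  #2: 2 × 7 × 10 = 140
  #3: 10 × 10 × 3 = 300
  #4: 8 × 6 × 5 = 240
  #5: 10 × 6 × 3 = 180
  #6: 8 × 4 × 9 = 288
  #7: 8 × 10 × 7 = 560
Sorted descending: 560, 300, 288, 240, 200, 180, 140.
The sixth-highest RPN is 180 (#5).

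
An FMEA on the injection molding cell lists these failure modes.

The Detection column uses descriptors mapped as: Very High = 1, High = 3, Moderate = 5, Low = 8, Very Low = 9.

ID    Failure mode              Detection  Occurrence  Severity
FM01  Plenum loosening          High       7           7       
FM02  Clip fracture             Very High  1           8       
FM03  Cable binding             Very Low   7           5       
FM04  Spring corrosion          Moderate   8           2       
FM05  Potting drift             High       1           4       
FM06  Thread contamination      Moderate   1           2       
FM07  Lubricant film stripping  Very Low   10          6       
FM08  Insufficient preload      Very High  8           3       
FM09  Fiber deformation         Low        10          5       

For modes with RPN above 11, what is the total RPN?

1518

RPN = Severity × Occurrence × Detection:
  FM01: 7 × 7 × 3 = 147
  FM02: 8 × 1 × 1 = 8
  FM03: 5 × 7 × 9 = 315
  FM04: 2 × 8 × 5 = 80
  FM05: 4 × 1 × 3 = 12
  FM06: 2 × 1 × 5 = 10
  FM07: 6 × 10 × 9 = 540
  FM08: 3 × 8 × 1 = 24
  FM09: 5 × 10 × 8 = 400
RPN > 11: FM01 (147), FM03 (315), FM04 (80), FM05 (12), FM07 (540), FM08 (24), FM09 (400).
Sum: 147 + 315 + 80 + 12 + 540 + 24 + 400 = 1518.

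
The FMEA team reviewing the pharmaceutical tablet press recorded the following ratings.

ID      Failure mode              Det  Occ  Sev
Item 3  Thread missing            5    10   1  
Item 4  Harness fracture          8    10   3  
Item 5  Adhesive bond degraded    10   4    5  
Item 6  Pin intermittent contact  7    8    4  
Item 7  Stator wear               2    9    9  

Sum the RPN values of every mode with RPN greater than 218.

RPN = Severity × Occurrence × Detection:
  Item 3: 1 × 10 × 5 = 50
  Item 4: 3 × 10 × 8 = 240
  Item 5: 5 × 4 × 10 = 200
  Item 6: 4 × 8 × 7 = 224
  Item 7: 9 × 9 × 2 = 162
RPN > 218: Item 4 (240), Item 6 (224).
Sum: 240 + 224 = 464.

464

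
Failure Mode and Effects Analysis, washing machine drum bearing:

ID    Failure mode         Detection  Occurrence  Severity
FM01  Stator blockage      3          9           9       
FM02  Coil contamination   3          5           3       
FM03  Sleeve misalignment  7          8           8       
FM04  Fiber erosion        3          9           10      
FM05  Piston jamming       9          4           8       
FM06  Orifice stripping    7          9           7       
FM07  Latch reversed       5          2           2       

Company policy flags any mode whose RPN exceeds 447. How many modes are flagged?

RPN = Severity × Occurrence × Detection:
  FM01: 9 × 9 × 3 = 243
  FM02: 3 × 5 × 3 = 45
  FM03: 8 × 8 × 7 = 448
  FM04: 10 × 9 × 3 = 270
  FM05: 8 × 4 × 9 = 288
  FM06: 7 × 9 × 7 = 441
  FM07: 2 × 2 × 5 = 20
Modes with RPN > 447: FM03 (448) → 1.

1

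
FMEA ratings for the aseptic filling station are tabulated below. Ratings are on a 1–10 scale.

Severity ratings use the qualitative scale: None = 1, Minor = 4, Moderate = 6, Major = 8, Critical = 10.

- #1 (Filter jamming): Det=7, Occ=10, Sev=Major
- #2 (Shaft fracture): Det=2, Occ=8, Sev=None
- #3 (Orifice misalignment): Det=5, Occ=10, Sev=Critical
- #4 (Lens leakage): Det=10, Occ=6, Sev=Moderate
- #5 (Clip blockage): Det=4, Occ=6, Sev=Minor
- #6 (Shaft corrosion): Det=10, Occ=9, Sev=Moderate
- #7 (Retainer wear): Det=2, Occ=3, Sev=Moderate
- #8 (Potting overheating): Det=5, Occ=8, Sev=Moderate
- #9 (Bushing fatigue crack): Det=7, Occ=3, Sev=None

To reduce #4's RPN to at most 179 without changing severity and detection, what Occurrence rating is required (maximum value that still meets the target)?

2

#4: S=6, O=6, D=10 → current RPN = 360.
Fixed product = 60. Need 60 × O ≤ 179, so O ≤ 179/60 = 2.98.
Maximum integer Occurrence rating = 2 (gives RPN 120; O=3 would give 180 > 179).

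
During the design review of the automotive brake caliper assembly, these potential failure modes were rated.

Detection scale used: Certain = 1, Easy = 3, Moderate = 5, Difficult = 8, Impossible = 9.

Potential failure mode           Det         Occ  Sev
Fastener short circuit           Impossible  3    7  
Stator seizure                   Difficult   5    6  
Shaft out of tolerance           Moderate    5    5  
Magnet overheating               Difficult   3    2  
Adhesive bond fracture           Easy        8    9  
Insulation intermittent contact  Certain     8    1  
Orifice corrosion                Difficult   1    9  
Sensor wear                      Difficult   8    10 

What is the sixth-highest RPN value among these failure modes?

72

RPN = Severity × Occurrence × Detection:
  Fastener short circuit: 7 × 3 × 9 = 189
  Stator seizure: 6 × 5 × 8 = 240
  Shaft out of tolerance: 5 × 5 × 5 = 125
  Magnet overheating: 2 × 3 × 8 = 48
  Adhesive bond fracture: 9 × 8 × 3 = 216
  Insulation intermittent contact: 1 × 8 × 1 = 8
  Orifice corrosion: 9 × 1 × 8 = 72
  Sensor wear: 10 × 8 × 8 = 640
Sorted descending: 640, 240, 216, 189, 125, 72, 48, 8.
The sixth-highest RPN is 72 (Orifice corrosion).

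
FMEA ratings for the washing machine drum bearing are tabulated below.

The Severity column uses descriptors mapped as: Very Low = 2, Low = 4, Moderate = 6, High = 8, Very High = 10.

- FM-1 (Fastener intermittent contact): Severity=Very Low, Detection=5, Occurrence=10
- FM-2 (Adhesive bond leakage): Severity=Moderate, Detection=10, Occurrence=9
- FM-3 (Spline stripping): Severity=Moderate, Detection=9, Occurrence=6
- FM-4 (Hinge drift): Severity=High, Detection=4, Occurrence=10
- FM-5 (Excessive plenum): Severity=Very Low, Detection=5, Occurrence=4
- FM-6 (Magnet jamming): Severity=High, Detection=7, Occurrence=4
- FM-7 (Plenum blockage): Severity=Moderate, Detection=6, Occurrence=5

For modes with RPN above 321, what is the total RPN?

864

RPN = Severity × Occurrence × Detection:
  FM-1: 2 × 10 × 5 = 100
  FM-2: 6 × 9 × 10 = 540
  FM-3: 6 × 6 × 9 = 324
  FM-4: 8 × 10 × 4 = 320
  FM-5: 2 × 4 × 5 = 40
  FM-6: 8 × 4 × 7 = 224
  FM-7: 6 × 5 × 6 = 180
RPN > 321: FM-2 (540), FM-3 (324).
Sum: 540 + 324 = 864.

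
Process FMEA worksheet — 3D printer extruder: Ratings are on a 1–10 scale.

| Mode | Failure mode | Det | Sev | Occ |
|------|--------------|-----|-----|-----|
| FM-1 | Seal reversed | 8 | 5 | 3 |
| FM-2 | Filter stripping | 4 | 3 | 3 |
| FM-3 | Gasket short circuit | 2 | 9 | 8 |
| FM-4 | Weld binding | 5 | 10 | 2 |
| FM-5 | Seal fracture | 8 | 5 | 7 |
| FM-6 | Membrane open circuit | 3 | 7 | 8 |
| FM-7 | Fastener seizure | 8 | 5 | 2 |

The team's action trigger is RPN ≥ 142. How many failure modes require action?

3

RPN = Severity × Occurrence × Detection:
  FM-1: 5 × 3 × 8 = 120
  FM-2: 3 × 3 × 4 = 36
  FM-3: 9 × 8 × 2 = 144
  FM-4: 10 × 2 × 5 = 100
  FM-5: 5 × 7 × 8 = 280
  FM-6: 7 × 8 × 3 = 168
  FM-7: 5 × 2 × 8 = 80
Modes with RPN ≥ 142: FM-3 (144), FM-5 (280), FM-6 (168) → 3.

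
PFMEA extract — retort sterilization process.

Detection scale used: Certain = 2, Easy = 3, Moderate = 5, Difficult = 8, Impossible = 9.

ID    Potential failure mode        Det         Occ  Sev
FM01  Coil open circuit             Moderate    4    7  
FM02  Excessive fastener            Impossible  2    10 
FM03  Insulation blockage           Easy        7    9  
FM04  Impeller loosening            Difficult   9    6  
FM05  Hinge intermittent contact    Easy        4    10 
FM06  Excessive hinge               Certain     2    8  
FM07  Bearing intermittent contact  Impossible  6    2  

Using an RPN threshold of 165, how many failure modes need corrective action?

RPN = Severity × Occurrence × Detection:
  FM01: 7 × 4 × 5 = 140
  FM02: 10 × 2 × 9 = 180
  FM03: 9 × 7 × 3 = 189
  FM04: 6 × 9 × 8 = 432
  FM05: 10 × 4 × 3 = 120
  FM06: 8 × 2 × 2 = 32
  FM07: 2 × 6 × 9 = 108
Modes with RPN ≥ 165: FM02 (180), FM03 (189), FM04 (432) → 3.

3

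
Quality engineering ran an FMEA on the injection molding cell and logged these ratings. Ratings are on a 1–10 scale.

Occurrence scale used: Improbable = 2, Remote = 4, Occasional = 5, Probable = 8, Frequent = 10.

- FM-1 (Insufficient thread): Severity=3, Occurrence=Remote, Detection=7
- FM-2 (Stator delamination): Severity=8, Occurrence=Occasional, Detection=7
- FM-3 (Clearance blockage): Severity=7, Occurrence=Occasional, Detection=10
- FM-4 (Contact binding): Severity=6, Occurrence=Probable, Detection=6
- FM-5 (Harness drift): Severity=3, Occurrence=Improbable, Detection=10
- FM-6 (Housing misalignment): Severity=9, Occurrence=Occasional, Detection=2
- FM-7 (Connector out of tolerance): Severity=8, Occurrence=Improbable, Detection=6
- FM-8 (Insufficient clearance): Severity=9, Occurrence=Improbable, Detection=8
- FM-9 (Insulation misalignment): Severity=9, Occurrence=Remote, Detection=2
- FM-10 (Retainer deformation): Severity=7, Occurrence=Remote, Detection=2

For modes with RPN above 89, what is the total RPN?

1248

RPN = Severity × Occurrence × Detection:
  FM-1: 3 × 4 × 7 = 84
  FM-2: 8 × 5 × 7 = 280
  FM-3: 7 × 5 × 10 = 350
  FM-4: 6 × 8 × 6 = 288
  FM-5: 3 × 2 × 10 = 60
  FM-6: 9 × 5 × 2 = 90
  FM-7: 8 × 2 × 6 = 96
  FM-8: 9 × 2 × 8 = 144
  FM-9: 9 × 4 × 2 = 72
  FM-10: 7 × 4 × 2 = 56
RPN > 89: FM-2 (280), FM-3 (350), FM-4 (288), FM-6 (90), FM-7 (96), FM-8 (144).
Sum: 280 + 350 + 288 + 90 + 96 + 144 = 1248.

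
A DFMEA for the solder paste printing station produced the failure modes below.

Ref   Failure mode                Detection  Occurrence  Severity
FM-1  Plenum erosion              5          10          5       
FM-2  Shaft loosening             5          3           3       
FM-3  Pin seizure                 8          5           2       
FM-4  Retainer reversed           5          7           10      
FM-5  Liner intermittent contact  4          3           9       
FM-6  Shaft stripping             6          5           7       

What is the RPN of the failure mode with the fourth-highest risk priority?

RPN = Severity × Occurrence × Detection:
  FM-1: 5 × 10 × 5 = 250
  FM-2: 3 × 3 × 5 = 45
  FM-3: 2 × 5 × 8 = 80
  FM-4: 10 × 7 × 5 = 350
  FM-5: 9 × 3 × 4 = 108
  FM-6: 7 × 5 × 6 = 210
Sorted descending: 350, 250, 210, 108, 80, 45.
The fourth-highest RPN is 108 (FM-5).

108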